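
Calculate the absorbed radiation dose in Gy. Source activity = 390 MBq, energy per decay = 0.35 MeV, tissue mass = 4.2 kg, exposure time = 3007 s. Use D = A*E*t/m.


A = 390 MBq = 3.9000e+08 Bq
E = 0.35 MeV = 5.607e-14 J
D = A*E*t/m = 3.9000e+08*5.607e-14*3007/4.2
D = 0.01566 Gy


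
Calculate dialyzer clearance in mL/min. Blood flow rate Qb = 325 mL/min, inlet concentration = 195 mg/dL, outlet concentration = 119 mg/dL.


K = Qb * (Cb_in - Cb_out) / Cb_in
K = 325 * (195 - 119) / 195
K = 126.7 mL/min


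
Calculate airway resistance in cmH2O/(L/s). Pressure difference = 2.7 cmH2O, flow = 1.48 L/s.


R = dP / flow
R = 2.7 / 1.48
R = 1.824 cmH2O/(L/s)


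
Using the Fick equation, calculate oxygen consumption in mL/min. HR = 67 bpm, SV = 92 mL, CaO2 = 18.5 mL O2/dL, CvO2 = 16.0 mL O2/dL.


CO = HR*SV = 67*92/1000 = 6.164 L/min
a-v O2 diff = 18.5 - 16.0 = 2.5 mL/dL
VO2 = CO * (CaO2-CvO2) * 10 dL/L
VO2 = 6.164 * 2.5 * 10
VO2 = 154.1 mL/min


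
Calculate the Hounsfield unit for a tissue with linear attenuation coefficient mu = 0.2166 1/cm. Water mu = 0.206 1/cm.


HU = ((mu_tissue - mu_water) / mu_water) * 1000
HU = ((0.2166 - 0.206) / 0.206) * 1000
HU = 51.46


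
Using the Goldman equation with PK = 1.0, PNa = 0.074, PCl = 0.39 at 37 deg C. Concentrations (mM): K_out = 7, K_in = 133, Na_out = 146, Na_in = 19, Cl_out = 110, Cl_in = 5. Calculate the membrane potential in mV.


Vm = (RT/F)*ln((PK*Ko + PNa*Nao + PCl*Cli)/(PK*Ki + PNa*Nai + PCl*Clo))
Numer = 19.754, Denom = 177.306
Vm = -58.65 mV


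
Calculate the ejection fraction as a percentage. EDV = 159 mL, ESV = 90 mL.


SV = EDV - ESV = 159 - 90 = 69 mL
EF = SV/EDV * 100 = 69/159 * 100
EF = 43.4%


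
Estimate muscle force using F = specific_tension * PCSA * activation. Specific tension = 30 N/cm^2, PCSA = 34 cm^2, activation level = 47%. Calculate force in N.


F = sigma * PCSA * activation
F = 30 * 34 * 0.47
F = 479.4 N


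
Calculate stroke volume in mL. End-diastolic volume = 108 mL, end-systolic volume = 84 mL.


SV = EDV - ESV
SV = 108 - 84
SV = 24 mL


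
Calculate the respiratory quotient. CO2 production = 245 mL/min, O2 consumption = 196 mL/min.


RQ = VCO2 / VO2
RQ = 245 / 196
RQ = 1.25


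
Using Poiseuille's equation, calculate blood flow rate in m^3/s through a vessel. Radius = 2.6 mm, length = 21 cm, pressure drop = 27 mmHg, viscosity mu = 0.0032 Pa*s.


Q = pi*r^4*dP / (8*mu*L)
r = 0.0026 m, L = 0.21 m
dP = 27 mmHg = 3599.694 Pa
Q = 9.6128e-05 m^3/s


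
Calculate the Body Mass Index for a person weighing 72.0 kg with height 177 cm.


BMI = weight / height^2
height = 177 cm = 1.77 m
BMI = 72.0 / 1.77^2
BMI = 22.98 kg/m^2


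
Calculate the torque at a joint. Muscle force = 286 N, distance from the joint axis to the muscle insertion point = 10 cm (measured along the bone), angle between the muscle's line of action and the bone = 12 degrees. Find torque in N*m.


Torque = F * d * sin(theta)   (moment arm = d*sin(theta))
d = 10 cm = 0.1 m
Torque = 286 * 0.1 * sin(12)
Torque = 5.946 N*m


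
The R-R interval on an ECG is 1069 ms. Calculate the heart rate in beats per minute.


HR = 60 / RR_interval(s)
RR = 1069 ms = 1.069 s
HR = 60 / 1.069 = 56.13 bpm


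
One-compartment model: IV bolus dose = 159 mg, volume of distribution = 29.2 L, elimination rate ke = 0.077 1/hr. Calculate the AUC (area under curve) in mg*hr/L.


C0 = Dose/Vd = 159/29.2 = 5.44521 mg/L
AUC = C0/ke = 5.44521/0.077
AUC = 70.72 mg*hr/L


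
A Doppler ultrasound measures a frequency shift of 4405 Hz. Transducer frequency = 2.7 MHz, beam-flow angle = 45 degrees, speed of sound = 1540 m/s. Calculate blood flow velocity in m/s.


v = fd * c / (2 * f0 * cos(theta))
v = 4405 * 1540 / (2 * 2.7000e+06 * cos(45))
v = 1.777 m/s


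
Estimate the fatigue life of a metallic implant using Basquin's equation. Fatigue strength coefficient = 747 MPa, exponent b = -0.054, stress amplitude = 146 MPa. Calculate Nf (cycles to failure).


sigma_a = sigma_f' * (2Nf)^b
2Nf = (sigma_a/sigma_f')^(1/b)
2Nf = (146/747)^(1/-0.054)
2Nf = 1.3459606e+13
Nf = 6.7298e+12


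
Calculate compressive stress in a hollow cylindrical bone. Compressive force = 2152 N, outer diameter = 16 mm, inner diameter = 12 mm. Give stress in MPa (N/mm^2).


A = pi*(r_o^2 - r_i^2)
r_o = 8 mm, r_i = 6 mm
A = 87.9646 mm^2
sigma = F/A = 2152 / 87.9646
sigma = 24.46 MPa


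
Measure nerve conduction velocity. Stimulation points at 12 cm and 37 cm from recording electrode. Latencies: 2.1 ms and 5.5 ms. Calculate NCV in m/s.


Distance = (37 - 12) / 100 = 0.25 m
dt = (5.5 - 2.1) / 1000 = 0.0034 s
NCV = dist / dt = 73.53 m/s


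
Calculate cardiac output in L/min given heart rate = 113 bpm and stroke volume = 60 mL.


CO = HR * SV
CO = 113 * 60 / 1000
CO = 6.78 L/min


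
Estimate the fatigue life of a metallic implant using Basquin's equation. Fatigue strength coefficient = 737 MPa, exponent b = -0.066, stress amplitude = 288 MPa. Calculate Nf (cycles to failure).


sigma_a = sigma_f' * (2Nf)^b
2Nf = (sigma_a/sigma_f')^(1/b)
2Nf = (288/737)^(1/-0.066)
2Nf = 1523893.3
Nf = 7.619e+05


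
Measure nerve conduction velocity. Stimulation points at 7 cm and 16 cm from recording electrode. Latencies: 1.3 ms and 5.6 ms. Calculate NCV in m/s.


Distance = (16 - 7) / 100 = 0.09 m
dt = (5.6 - 1.3) / 1000 = 0.0043 s
NCV = dist / dt = 20.93 m/s


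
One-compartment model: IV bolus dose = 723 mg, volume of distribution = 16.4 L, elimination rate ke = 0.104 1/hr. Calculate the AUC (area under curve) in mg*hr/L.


C0 = Dose/Vd = 723/16.4 = 44.0854 mg/L
AUC = C0/ke = 44.0854/0.104
AUC = 423.9 mg*hr/L


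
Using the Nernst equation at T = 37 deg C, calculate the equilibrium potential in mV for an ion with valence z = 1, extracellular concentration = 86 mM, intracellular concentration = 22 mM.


E = (RT/(zF)) * ln(C_out/C_in)
T = 37 + 273.15 = 310.15 K
E = (8.314 * 310.15 / (1 * 96485)) * ln(86/22)
E = 36.43 mV


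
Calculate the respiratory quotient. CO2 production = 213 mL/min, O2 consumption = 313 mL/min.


RQ = VCO2 / VO2
RQ = 213 / 313
RQ = 0.6805


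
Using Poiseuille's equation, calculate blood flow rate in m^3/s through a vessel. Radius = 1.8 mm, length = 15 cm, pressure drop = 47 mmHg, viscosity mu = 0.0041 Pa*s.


Q = pi*r^4*dP / (8*mu*L)
r = 0.0018 m, L = 0.15 m
dP = 47 mmHg = 6266.134 Pa
Q = 4.2002e-05 m^3/s


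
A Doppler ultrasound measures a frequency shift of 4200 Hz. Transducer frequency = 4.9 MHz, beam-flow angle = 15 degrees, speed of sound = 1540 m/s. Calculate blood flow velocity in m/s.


v = fd * c / (2 * f0 * cos(theta))
v = 4200 * 1540 / (2 * 4.9000e+06 * cos(15))
v = 0.6833 m/s


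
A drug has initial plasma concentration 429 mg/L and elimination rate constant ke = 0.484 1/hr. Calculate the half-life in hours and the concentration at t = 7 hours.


t_half = ln(2) / ke = 0.693147 / 0.484 = 1.432 hr
C(t) = C0 * exp(-ke*t) = 429 * exp(-0.484*7)
C(7) = 14.49 mg/L


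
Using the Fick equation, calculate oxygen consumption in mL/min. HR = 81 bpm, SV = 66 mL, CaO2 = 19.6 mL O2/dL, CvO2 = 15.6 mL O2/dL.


CO = HR*SV = 81*66/1000 = 5.346 L/min
a-v O2 diff = 19.6 - 15.6 = 4 mL/dL
VO2 = CO * (CaO2-CvO2) * 10 dL/L
VO2 = 5.346 * 4 * 10
VO2 = 213.8 mL/min


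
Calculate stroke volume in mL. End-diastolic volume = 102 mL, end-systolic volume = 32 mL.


SV = EDV - ESV
SV = 102 - 32
SV = 70 mL


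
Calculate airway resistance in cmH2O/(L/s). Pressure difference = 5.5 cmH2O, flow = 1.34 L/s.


R = dP / flow
R = 5.5 / 1.34
R = 4.104 cmH2O/(L/s)


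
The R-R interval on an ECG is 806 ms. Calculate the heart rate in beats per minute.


HR = 60 / RR_interval(s)
RR = 806 ms = 0.806 s
HR = 60 / 0.806 = 74.44 bpm


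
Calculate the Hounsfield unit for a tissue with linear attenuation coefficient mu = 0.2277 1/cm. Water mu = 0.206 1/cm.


HU = ((mu_tissue - mu_water) / mu_water) * 1000
HU = ((0.2277 - 0.206) / 0.206) * 1000
HU = 105.3


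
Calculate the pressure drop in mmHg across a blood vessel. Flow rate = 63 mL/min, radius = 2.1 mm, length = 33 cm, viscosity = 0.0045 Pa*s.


dP = 8*mu*L*Q / (pi*r^4)
Q = 63 mL/min = 1.05e-06 m^3/s
dP = 204.164 Pa = 204.164 / 133.322 mmHg = 1.531 mmHg


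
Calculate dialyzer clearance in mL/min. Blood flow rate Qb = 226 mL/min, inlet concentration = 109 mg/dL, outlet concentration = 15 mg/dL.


K = Qb * (Cb_in - Cb_out) / Cb_in
K = 226 * (109 - 15) / 109
K = 194.9 mL/min


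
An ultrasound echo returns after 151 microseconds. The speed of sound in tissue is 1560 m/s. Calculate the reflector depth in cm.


depth = c * t / 2
t = 151 us = 1.5100e-04 s
depth = 1560 * 1.5100e-04 / 2
depth = 0.11778 m = 11.778 cm


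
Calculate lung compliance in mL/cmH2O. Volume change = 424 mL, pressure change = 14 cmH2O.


C = dV / dP
C = 424 / 14
C = 30.29 mL/cmH2O


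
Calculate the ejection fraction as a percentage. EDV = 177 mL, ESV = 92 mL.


SV = EDV - ESV = 177 - 92 = 85 mL
EF = SV/EDV * 100 = 85/177 * 100
EF = 48.02%


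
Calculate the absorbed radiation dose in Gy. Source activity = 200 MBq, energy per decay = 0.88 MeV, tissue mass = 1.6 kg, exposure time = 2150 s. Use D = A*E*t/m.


A = 200 MBq = 2.0000e+08 Bq
E = 0.88 MeV = 1.40976e-13 J
D = A*E*t/m = 2.0000e+08*1.40976e-13*2150/1.6
D = 0.03789 Gy


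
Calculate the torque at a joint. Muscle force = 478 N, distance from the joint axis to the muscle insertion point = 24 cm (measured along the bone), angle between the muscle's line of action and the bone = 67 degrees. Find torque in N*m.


Torque = F * d * sin(theta)   (moment arm = d*sin(theta))
d = 24 cm = 0.24 m
Torque = 478 * 0.24 * sin(67)
Torque = 105.6 N*m


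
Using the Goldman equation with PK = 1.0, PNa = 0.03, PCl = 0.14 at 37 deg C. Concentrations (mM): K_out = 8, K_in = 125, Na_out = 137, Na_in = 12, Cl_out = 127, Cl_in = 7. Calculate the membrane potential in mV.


Vm = (RT/F)*ln((PK*Ko + PNa*Nao + PCl*Cli)/(PK*Ki + PNa*Nai + PCl*Clo))
Numer = 13.09, Denom = 143.14
Vm = -63.93 mV


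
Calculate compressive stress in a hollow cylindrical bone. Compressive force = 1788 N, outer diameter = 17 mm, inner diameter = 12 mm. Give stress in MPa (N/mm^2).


A = pi*(r_o^2 - r_i^2)
r_o = 8.5 mm, r_i = 6 mm
A = 113.883 mm^2
sigma = F/A = 1788 / 113.883
sigma = 15.7 MPa


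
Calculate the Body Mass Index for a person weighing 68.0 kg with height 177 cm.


BMI = weight / height^2
height = 177 cm = 1.77 m
BMI = 68.0 / 1.77^2
BMI = 21.71 kg/m^2


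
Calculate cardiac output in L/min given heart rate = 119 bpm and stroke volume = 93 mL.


CO = HR * SV
CO = 119 * 93 / 1000
CO = 11.07 L/min


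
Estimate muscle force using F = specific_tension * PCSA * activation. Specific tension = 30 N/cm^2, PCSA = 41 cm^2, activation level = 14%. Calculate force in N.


F = sigma * PCSA * activation
F = 30 * 41 * 0.14
F = 172.2 N


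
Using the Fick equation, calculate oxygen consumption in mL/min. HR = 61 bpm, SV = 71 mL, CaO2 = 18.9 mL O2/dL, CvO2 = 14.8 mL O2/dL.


CO = HR*SV = 61*71/1000 = 4.331 L/min
a-v O2 diff = 18.9 - 14.8 = 4.1 mL/dL
VO2 = CO * (CaO2-CvO2) * 10 dL/L
VO2 = 4.331 * 4.1 * 10
VO2 = 177.6 mL/min


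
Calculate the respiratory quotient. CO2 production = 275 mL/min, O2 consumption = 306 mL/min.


RQ = VCO2 / VO2
RQ = 275 / 306
RQ = 0.8987


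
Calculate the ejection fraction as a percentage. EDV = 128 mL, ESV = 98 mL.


SV = EDV - ESV = 128 - 98 = 30 mL
EF = SV/EDV * 100 = 30/128 * 100
EF = 23.44%


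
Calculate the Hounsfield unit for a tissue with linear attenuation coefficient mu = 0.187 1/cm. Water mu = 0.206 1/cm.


HU = ((mu_tissue - mu_water) / mu_water) * 1000
HU = ((0.187 - 0.206) / 0.206) * 1000
HU = -92.23


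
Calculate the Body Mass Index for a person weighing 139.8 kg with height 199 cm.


BMI = weight / height^2
height = 199 cm = 1.99 m
BMI = 139.8 / 1.99^2
BMI = 35.3 kg/m^2


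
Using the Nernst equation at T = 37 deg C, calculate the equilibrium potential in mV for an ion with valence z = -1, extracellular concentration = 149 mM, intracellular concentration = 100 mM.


E = (RT/(zF)) * ln(C_out/C_in)
T = 37 + 273.15 = 310.15 K
E = (8.314 * 310.15 / (-1 * 96485)) * ln(149/100)
E = -10.66 mV


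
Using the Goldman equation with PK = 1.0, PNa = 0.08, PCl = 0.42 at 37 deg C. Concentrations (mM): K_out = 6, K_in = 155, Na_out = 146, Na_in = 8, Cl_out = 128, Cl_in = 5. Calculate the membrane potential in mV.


Vm = (RT/F)*ln((PK*Ko + PNa*Nao + PCl*Cli)/(PK*Ki + PNa*Nai + PCl*Clo))
Numer = 19.78, Denom = 209.4
Vm = -63.06 mV


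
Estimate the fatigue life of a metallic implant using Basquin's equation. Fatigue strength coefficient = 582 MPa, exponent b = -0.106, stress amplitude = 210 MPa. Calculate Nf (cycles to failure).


sigma_a = sigma_f' * (2Nf)^b
2Nf = (sigma_a/sigma_f')^(1/b)
2Nf = (210/582)^(1/-0.106)
2Nf = 15012.392
Nf = 7506


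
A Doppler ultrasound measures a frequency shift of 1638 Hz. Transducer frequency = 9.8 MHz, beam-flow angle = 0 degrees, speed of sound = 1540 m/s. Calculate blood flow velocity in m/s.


v = fd * c / (2 * f0 * cos(theta))
v = 1638 * 1540 / (2 * 9.8000e+06 * cos(0))
v = 0.1287 m/s


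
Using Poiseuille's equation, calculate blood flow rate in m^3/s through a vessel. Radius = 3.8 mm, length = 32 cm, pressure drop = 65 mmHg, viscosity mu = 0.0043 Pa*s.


Q = pi*r^4*dP / (8*mu*L)
r = 0.0038 m, L = 0.32 m
dP = 65 mmHg = 8665.93 Pa
Q = 5.1569e-04 m^3/s


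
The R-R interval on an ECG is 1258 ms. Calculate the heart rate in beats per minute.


HR = 60 / RR_interval(s)
RR = 1258 ms = 1.258 s
HR = 60 / 1.258 = 47.69 bpm


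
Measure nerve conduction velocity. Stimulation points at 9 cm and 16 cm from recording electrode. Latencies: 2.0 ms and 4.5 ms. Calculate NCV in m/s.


Distance = (16 - 9) / 100 = 0.07 m
dt = (4.5 - 2.0) / 1000 = 0.0025 s
NCV = dist / dt = 28 m/s


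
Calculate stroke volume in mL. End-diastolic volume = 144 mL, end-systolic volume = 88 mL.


SV = EDV - ESV
SV = 144 - 88
SV = 56 mL


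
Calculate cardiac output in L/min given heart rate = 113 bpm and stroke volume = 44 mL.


CO = HR * SV
CO = 113 * 44 / 1000
CO = 4.972 L/min


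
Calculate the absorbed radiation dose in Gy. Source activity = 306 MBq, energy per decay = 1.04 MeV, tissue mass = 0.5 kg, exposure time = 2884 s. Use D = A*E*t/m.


A = 306 MBq = 3.0600e+08 Bq
E = 1.04 MeV = 1.66608e-13 J
D = A*E*t/m = 3.0600e+08*1.66608e-13*2884/0.5
D = 0.2941 Gy


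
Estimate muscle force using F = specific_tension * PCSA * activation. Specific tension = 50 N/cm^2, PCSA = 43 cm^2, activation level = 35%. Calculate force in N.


F = sigma * PCSA * activation
F = 50 * 43 * 0.35
F = 752.5 N


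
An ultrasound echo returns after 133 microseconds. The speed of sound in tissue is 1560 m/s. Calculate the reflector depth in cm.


depth = c * t / 2
t = 133 us = 1.3300e-04 s
depth = 1560 * 1.3300e-04 / 2
depth = 0.10374 m = 10.374 cm


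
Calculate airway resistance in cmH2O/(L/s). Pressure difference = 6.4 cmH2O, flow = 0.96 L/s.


R = dP / flow
R = 6.4 / 0.96
R = 6.667 cmH2O/(L/s)


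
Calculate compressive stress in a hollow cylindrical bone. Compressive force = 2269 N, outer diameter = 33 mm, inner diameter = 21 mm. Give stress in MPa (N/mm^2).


A = pi*(r_o^2 - r_i^2)
r_o = 16.5 mm, r_i = 10.5 mm
A = 508.938 mm^2
sigma = F/A = 2269 / 508.938
sigma = 4.458 MPa


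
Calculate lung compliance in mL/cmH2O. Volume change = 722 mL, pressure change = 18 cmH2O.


C = dV / dP
C = 722 / 18
C = 40.11 mL/cmH2O


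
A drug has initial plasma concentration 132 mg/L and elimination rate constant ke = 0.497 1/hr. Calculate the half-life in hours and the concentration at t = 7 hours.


t_half = ln(2) / ke = 0.693147 / 0.497 = 1.395 hr
C(t) = C0 * exp(-ke*t) = 132 * exp(-0.497*7)
C(7) = 4.071 mg/L


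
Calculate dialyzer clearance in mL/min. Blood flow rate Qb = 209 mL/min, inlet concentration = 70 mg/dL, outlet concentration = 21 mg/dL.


K = Qb * (Cb_in - Cb_out) / Cb_in
K = 209 * (70 - 21) / 70
K = 146.3 mL/min


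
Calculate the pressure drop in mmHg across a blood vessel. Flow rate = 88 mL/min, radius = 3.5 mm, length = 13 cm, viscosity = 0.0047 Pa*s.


dP = 8*mu*L*Q / (pi*r^4)
Q = 88 mL/min = 1.46667e-06 m^3/s
dP = 15.2069 Pa = 15.2069 / 133.322 mmHg = 0.1141 mmHg


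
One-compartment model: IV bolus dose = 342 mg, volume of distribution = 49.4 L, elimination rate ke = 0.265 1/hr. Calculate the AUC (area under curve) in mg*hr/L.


C0 = Dose/Vd = 342/49.4 = 6.92308 mg/L
AUC = C0/ke = 6.92308/0.265
AUC = 26.12 mg*hr/L


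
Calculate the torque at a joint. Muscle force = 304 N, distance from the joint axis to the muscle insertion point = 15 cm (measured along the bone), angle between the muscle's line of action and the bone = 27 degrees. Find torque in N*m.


Torque = F * d * sin(theta)   (moment arm = d*sin(theta))
d = 15 cm = 0.15 m
Torque = 304 * 0.15 * sin(27)
Torque = 20.7 N*m


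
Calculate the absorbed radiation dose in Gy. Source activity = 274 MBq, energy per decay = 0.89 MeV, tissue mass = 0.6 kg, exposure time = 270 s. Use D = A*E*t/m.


A = 274 MBq = 2.7400e+08 Bq
E = 0.89 MeV = 1.42578e-13 J
D = A*E*t/m = 2.7400e+08*1.42578e-13*270/0.6
D = 0.01758 Gy


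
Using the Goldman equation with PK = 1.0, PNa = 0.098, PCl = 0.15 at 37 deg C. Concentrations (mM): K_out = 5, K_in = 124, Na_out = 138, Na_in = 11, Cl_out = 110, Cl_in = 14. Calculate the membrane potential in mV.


Vm = (RT/F)*ln((PK*Ko + PNa*Nao + PCl*Cli)/(PK*Ki + PNa*Nai + PCl*Clo))
Numer = 20.624, Denom = 141.578
Vm = -51.48 mV


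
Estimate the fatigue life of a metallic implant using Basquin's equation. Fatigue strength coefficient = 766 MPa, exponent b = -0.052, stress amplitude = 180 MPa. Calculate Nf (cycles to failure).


sigma_a = sigma_f' * (2Nf)^b
2Nf = (sigma_a/sigma_f')^(1/b)
2Nf = (180/766)^(1/-0.052)
2Nf = 1.2454112e+12
Nf = 6.2271e+11


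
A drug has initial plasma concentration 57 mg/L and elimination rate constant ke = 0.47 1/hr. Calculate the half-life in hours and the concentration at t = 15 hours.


t_half = ln(2) / ke = 0.693147 / 0.47 = 1.475 hr
C(t) = C0 * exp(-ke*t) = 57 * exp(-0.47*15)
C(15) = 0.04944 mg/L


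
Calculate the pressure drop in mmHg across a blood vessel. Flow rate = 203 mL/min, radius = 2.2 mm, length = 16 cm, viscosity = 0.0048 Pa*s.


dP = 8*mu*L*Q / (pi*r^4)
Q = 203 mL/min = 3.38333e-06 m^3/s
dP = 282.459 Pa = 282.459 / 133.322 mmHg = 2.119 mmHg


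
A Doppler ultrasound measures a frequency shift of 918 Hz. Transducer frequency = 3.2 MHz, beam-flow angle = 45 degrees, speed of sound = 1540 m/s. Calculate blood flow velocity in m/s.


v = fd * c / (2 * f0 * cos(theta))
v = 918 * 1540 / (2 * 3.2000e+06 * cos(45))
v = 0.3124 m/s


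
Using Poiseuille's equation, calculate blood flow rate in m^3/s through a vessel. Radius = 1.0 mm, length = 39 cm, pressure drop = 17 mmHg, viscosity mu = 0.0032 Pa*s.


Q = pi*r^4*dP / (8*mu*L)
r = 0.001 m, L = 0.39 m
dP = 17 mmHg = 2266.474 Pa
Q = 7.1317e-07 m^3/s


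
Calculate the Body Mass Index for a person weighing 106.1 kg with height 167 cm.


BMI = weight / height^2
height = 167 cm = 1.67 m
BMI = 106.1 / 1.67^2
BMI = 38.04 kg/m^2


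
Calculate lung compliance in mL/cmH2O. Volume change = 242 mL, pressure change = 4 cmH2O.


C = dV / dP
C = 242 / 4
C = 60.5 mL/cmH2O


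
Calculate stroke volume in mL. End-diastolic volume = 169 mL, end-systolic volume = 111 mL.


SV = EDV - ESV
SV = 169 - 111
SV = 58 mL


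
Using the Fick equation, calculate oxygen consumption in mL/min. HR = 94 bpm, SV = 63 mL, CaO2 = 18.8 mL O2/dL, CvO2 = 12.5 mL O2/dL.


CO = HR*SV = 94*63/1000 = 5.922 L/min
a-v O2 diff = 18.8 - 12.5 = 6.3 mL/dL
VO2 = CO * (CaO2-CvO2) * 10 dL/L
VO2 = 5.922 * 6.3 * 10
VO2 = 373.1 mL/min


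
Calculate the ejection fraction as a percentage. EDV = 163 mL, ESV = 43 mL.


SV = EDV - ESV = 163 - 43 = 120 mL
EF = SV/EDV * 100 = 120/163 * 100
EF = 73.62%


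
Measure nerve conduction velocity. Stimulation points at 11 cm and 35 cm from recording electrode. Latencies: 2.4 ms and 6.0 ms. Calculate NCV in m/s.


Distance = (35 - 11) / 100 = 0.24 m
dt = (6.0 - 2.4) / 1000 = 0.0036 s
NCV = dist / dt = 66.67 m/s


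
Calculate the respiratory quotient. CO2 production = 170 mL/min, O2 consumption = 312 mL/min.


RQ = VCO2 / VO2
RQ = 170 / 312
RQ = 0.5449


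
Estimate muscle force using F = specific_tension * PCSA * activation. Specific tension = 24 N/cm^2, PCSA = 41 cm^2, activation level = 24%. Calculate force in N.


F = sigma * PCSA * activation
F = 24 * 41 * 0.24
F = 236.2 N


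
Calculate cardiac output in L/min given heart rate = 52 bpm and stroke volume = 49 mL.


CO = HR * SV
CO = 52 * 49 / 1000
CO = 2.548 L/min


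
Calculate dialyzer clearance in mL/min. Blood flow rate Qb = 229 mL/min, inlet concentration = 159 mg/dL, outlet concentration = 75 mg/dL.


K = Qb * (Cb_in - Cb_out) / Cb_in
K = 229 * (159 - 75) / 159
K = 121 mL/min


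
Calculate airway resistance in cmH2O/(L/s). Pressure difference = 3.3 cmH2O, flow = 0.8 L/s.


R = dP / flow
R = 3.3 / 0.8
R = 4.125 cmH2O/(L/s)


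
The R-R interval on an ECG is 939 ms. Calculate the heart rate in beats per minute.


HR = 60 / RR_interval(s)
RR = 939 ms = 0.939 s
HR = 60 / 0.939 = 63.9 bpm


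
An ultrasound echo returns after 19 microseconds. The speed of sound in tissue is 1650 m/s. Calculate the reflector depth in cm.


depth = c * t / 2
t = 19 us = 1.9000e-05 s
depth = 1650 * 1.9000e-05 / 2
depth = 0.015675 m = 1.5675 cm


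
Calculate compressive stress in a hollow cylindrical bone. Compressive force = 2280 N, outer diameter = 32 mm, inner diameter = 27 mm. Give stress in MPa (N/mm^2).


A = pi*(r_o^2 - r_i^2)
r_o = 16 mm, r_i = 13.5 mm
A = 231.692 mm^2
sigma = F/A = 2280 / 231.692
sigma = 9.841 MPa


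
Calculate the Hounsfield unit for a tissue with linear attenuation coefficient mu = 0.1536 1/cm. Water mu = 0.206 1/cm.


HU = ((mu_tissue - mu_water) / mu_water) * 1000
HU = ((0.1536 - 0.206) / 0.206) * 1000
HU = -254.4


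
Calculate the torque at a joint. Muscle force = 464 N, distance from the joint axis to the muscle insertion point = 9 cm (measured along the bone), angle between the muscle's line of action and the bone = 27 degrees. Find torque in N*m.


Torque = F * d * sin(theta)   (moment arm = d*sin(theta))
d = 9 cm = 0.09 m
Torque = 464 * 0.09 * sin(27)
Torque = 18.96 N*m


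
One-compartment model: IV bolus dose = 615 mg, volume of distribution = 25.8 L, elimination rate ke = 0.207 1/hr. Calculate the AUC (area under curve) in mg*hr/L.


C0 = Dose/Vd = 615/25.8 = 23.8372 mg/L
AUC = C0/ke = 23.8372/0.207
AUC = 115.2 mg*hr/L


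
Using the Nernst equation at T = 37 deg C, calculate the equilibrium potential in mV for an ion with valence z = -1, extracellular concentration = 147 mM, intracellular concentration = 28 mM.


E = (RT/(zF)) * ln(C_out/C_in)
T = 37 + 273.15 = 310.15 K
E = (8.314 * 310.15 / (-1 * 96485)) * ln(147/28)
E = -44.32 mV


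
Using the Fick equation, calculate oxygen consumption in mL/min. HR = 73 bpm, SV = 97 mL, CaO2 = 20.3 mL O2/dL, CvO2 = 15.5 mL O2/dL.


CO = HR*SV = 73*97/1000 = 7.081 L/min
a-v O2 diff = 20.3 - 15.5 = 4.8 mL/dL
VO2 = CO * (CaO2-CvO2) * 10 dL/L
VO2 = 7.081 * 4.8 * 10
VO2 = 339.9 mL/min


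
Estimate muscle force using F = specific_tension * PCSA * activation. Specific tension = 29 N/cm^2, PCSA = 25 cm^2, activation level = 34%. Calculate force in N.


F = sigma * PCSA * activation
F = 29 * 25 * 0.34
F = 246.5 N


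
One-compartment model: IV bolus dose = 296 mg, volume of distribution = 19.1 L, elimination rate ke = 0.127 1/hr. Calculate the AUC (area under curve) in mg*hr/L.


C0 = Dose/Vd = 296/19.1 = 15.4974 mg/L
AUC = C0/ke = 15.4974/0.127
AUC = 122 mg*hr/L


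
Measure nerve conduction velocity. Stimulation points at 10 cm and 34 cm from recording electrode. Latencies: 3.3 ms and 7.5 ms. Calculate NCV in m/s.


Distance = (34 - 10) / 100 = 0.24 m
dt = (7.5 - 3.3) / 1000 = 0.0042 s
NCV = dist / dt = 57.14 m/s


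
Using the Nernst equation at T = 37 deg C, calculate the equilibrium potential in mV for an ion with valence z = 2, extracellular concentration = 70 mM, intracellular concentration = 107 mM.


E = (RT/(zF)) * ln(C_out/C_in)
T = 37 + 273.15 = 310.15 K
E = (8.314 * 310.15 / (2 * 96485)) * ln(70/107)
E = -5.67 mV


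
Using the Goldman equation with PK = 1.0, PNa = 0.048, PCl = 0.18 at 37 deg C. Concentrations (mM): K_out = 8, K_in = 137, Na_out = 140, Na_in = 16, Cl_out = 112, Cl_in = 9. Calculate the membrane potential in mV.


Vm = (RT/F)*ln((PK*Ko + PNa*Nao + PCl*Cli)/(PK*Ki + PNa*Nai + PCl*Clo))
Numer = 16.34, Denom = 157.928
Vm = -60.63 mV


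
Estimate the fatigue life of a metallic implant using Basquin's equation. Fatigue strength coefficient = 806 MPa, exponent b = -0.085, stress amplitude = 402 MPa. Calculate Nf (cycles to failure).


sigma_a = sigma_f' * (2Nf)^b
2Nf = (sigma_a/sigma_f')^(1/b)
2Nf = (402/806)^(1/-0.085)
2Nf = 3582.8069
Nf = 1791


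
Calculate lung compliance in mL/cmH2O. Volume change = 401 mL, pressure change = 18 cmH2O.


C = dV / dP
C = 401 / 18
C = 22.28 mL/cmH2O


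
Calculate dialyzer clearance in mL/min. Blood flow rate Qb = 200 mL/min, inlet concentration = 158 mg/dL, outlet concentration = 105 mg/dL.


K = Qb * (Cb_in - Cb_out) / Cb_in
K = 200 * (158 - 105) / 158
K = 67.09 mL/min


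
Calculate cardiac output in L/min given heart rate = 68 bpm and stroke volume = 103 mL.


CO = HR * SV
CO = 68 * 103 / 1000
CO = 7.004 L/min


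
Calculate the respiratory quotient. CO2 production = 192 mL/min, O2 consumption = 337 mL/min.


RQ = VCO2 / VO2
RQ = 192 / 337
RQ = 0.5697


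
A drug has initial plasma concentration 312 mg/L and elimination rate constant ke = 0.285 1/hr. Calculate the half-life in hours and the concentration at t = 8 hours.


t_half = ln(2) / ke = 0.693147 / 0.285 = 2.432 hr
C(t) = C0 * exp(-ke*t) = 312 * exp(-0.285*8)
C(8) = 31.91 mg/L


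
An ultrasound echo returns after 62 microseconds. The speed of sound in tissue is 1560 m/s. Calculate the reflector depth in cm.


depth = c * t / 2
t = 62 us = 6.2000e-05 s
depth = 1560 * 6.2000e-05 / 2
depth = 0.04836 m = 4.836 cm


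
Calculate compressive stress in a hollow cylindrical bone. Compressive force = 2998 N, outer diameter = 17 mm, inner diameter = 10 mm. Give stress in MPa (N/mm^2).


A = pi*(r_o^2 - r_i^2)
r_o = 8.5 mm, r_i = 5 mm
A = 148.44 mm^2
sigma = F/A = 2998 / 148.44
sigma = 20.2 MPa


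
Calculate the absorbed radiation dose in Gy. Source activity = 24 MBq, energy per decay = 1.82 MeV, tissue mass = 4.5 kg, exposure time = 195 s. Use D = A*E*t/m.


A = 24 MBq = 2.4000e+07 Bq
E = 1.82 MeV = 2.91564e-13 J
D = A*E*t/m = 2.4000e+07*2.91564e-13*195/4.5
D = 3.0323e-04 Gy


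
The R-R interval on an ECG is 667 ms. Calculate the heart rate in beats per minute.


HR = 60 / RR_interval(s)
RR = 667 ms = 0.667 s
HR = 60 / 0.667 = 89.96 bpm


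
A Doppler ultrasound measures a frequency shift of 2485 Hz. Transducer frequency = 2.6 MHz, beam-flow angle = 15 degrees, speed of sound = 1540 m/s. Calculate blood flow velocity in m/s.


v = fd * c / (2 * f0 * cos(theta))
v = 2485 * 1540 / (2 * 2.6000e+06 * cos(15))
v = 0.7619 m/s


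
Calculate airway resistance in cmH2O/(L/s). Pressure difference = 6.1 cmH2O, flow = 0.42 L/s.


R = dP / flow
R = 6.1 / 0.42
R = 14.52 cmH2O/(L/s)


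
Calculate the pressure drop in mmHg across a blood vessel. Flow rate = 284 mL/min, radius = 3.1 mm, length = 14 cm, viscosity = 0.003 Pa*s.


dP = 8*mu*L*Q / (pi*r^4)
Q = 284 mL/min = 4.73333e-06 m^3/s
dP = 54.8163 Pa = 54.8163 / 133.322 mmHg = 0.4112 mmHg


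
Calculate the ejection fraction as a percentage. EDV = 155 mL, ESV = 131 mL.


SV = EDV - ESV = 155 - 131 = 24 mL
EF = SV/EDV * 100 = 24/155 * 100
EF = 15.48%


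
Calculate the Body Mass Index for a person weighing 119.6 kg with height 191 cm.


BMI = weight / height^2
height = 191 cm = 1.91 m
BMI = 119.6 / 1.91^2
BMI = 32.78 kg/m^2


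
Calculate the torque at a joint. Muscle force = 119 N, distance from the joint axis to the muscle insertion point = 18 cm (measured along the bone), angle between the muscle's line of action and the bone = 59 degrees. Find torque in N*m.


Torque = F * d * sin(theta)   (moment arm = d*sin(theta))
d = 18 cm = 0.18 m
Torque = 119 * 0.18 * sin(59)
Torque = 18.36 N*m


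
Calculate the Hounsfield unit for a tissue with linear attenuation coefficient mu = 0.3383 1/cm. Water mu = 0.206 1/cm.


HU = ((mu_tissue - mu_water) / mu_water) * 1000
HU = ((0.3383 - 0.206) / 0.206) * 1000
HU = 642.2


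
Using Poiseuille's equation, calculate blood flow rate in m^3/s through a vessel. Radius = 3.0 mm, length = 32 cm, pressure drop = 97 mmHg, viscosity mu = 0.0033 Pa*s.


Q = pi*r^4*dP / (8*mu*L)
r = 0.003 m, L = 0.32 m
dP = 97 mmHg = 12932.234 Pa
Q = 3.8954e-04 m^3/s


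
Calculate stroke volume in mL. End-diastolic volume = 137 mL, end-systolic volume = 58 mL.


SV = EDV - ESV
SV = 137 - 58
SV = 79 mL


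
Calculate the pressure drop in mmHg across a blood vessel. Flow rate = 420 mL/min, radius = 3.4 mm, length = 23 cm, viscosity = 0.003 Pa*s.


dP = 8*mu*L*Q / (pi*r^4)
Q = 420 mL/min = 7e-06 m^3/s
dP = 92.0389 Pa = 92.0389 / 133.322 mmHg = 0.6904 mmHg


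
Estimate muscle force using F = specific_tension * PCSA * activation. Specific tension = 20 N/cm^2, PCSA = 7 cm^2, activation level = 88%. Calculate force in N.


F = sigma * PCSA * activation
F = 20 * 7 * 0.88
F = 123.2 N


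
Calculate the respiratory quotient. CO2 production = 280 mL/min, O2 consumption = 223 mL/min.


RQ = VCO2 / VO2
RQ = 280 / 223
RQ = 1.256


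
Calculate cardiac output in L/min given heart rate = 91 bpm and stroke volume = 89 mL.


CO = HR * SV
CO = 91 * 89 / 1000
CO = 8.099 L/min


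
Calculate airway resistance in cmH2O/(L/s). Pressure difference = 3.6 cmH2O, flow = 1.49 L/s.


R = dP / flow
R = 3.6 / 1.49
R = 2.416 cmH2O/(L/s)


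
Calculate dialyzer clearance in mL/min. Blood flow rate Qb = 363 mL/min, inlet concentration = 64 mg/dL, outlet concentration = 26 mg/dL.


K = Qb * (Cb_in - Cb_out) / Cb_in
K = 363 * (64 - 26) / 64
K = 215.5 mL/min


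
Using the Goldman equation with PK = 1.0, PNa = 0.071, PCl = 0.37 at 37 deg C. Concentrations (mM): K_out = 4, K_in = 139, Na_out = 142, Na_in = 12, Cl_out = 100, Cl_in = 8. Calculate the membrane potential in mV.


Vm = (RT/F)*ln((PK*Ko + PNa*Nao + PCl*Cli)/(PK*Ki + PNa*Nai + PCl*Clo))
Numer = 17.042, Denom = 176.852
Vm = -62.53 mV


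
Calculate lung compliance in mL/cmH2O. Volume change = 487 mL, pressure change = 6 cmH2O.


C = dV / dP
C = 487 / 6
C = 81.17 mL/cmH2O


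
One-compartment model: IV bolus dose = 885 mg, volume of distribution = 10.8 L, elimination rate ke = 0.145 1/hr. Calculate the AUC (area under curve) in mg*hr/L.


C0 = Dose/Vd = 885/10.8 = 81.9444 mg/L
AUC = C0/ke = 81.9444/0.145
AUC = 565.1 mg*hr/L


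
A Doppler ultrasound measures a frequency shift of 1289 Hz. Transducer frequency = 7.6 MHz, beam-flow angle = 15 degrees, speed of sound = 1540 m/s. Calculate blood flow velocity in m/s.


v = fd * c / (2 * f0 * cos(theta))
v = 1289 * 1540 / (2 * 7.6000e+06 * cos(15))
v = 0.1352 m/s


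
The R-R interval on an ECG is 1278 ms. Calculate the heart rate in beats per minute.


HR = 60 / RR_interval(s)
RR = 1278 ms = 1.278 s
HR = 60 / 1.278 = 46.95 bpm


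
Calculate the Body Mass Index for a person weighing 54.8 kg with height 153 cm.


BMI = weight / height^2
height = 153 cm = 1.53 m
BMI = 54.8 / 1.53^2
BMI = 23.41 kg/m^2


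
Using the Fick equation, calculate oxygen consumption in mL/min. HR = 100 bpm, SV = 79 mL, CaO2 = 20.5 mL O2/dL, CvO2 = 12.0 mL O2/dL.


CO = HR*SV = 100*79/1000 = 7.9 L/min
a-v O2 diff = 20.5 - 12.0 = 8.5 mL/dL
VO2 = CO * (CaO2-CvO2) * 10 dL/L
VO2 = 7.9 * 8.5 * 10
VO2 = 671.5 mL/min


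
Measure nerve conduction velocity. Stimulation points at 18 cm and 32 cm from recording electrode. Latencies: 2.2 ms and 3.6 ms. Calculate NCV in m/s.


Distance = (32 - 18) / 100 = 0.14 m
dt = (3.6 - 2.2) / 1000 = 0.0014 s
NCV = dist / dt = 100 m/s


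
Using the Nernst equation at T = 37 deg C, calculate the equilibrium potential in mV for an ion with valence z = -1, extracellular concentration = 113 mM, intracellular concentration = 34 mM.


E = (RT/(zF)) * ln(C_out/C_in)
T = 37 + 273.15 = 310.15 K
E = (8.314 * 310.15 / (-1 * 96485)) * ln(113/34)
E = -32.1 mV


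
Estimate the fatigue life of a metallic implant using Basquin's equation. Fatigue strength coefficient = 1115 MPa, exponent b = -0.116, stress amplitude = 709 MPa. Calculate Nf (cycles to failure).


sigma_a = sigma_f' * (2Nf)^b
2Nf = (sigma_a/sigma_f')^(1/b)
2Nf = (709/1115)^(1/-0.116)
2Nf = 49.553509
Nf = 24.78


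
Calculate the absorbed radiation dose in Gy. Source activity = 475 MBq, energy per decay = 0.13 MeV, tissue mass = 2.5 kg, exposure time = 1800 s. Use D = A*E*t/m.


A = 475 MBq = 4.7500e+08 Bq
E = 0.13 MeV = 2.0826e-14 J
D = A*E*t/m = 4.7500e+08*2.0826e-14*1800/2.5
D = 0.007122 Gy


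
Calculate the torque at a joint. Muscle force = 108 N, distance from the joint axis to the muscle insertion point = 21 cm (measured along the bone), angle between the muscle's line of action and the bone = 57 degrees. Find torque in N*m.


Torque = F * d * sin(theta)   (moment arm = d*sin(theta))
d = 21 cm = 0.21 m
Torque = 108 * 0.21 * sin(57)
Torque = 19.02 N*m


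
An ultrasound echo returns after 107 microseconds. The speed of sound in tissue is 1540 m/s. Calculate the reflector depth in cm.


depth = c * t / 2
t = 107 us = 1.0700e-04 s
depth = 1540 * 1.0700e-04 / 2
depth = 0.08239 m = 8.239 cm


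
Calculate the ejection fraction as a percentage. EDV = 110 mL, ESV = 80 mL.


SV = EDV - ESV = 110 - 80 = 30 mL
EF = SV/EDV * 100 = 30/110 * 100
EF = 27.27%


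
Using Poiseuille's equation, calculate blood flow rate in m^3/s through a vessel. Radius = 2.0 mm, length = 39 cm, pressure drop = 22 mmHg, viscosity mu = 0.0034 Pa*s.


Q = pi*r^4*dP / (8*mu*L)
r = 0.002 m, L = 0.39 m
dP = 22 mmHg = 2933.084 Pa
Q = 1.3898e-05 m^3/s


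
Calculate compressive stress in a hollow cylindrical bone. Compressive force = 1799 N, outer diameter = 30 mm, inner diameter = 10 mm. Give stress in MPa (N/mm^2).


A = pi*(r_o^2 - r_i^2)
r_o = 15 mm, r_i = 5 mm
A = 628.319 mm^2
sigma = F/A = 1799 / 628.319
sigma = 2.863 MPa


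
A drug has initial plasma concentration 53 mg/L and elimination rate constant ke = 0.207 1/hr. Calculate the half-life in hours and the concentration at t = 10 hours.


t_half = ln(2) / ke = 0.693147 / 0.207 = 3.349 hr
C(t) = C0 * exp(-ke*t) = 53 * exp(-0.207*10)
C(10) = 6.688 mg/L


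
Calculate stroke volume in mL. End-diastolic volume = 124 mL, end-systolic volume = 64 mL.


SV = EDV - ESV
SV = 124 - 64
SV = 60 mL


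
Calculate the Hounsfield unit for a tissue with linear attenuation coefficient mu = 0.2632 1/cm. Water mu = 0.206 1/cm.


HU = ((mu_tissue - mu_water) / mu_water) * 1000
HU = ((0.2632 - 0.206) / 0.206) * 1000
HU = 277.7


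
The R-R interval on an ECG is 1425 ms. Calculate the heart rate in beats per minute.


HR = 60 / RR_interval(s)
RR = 1425 ms = 1.425 s
HR = 60 / 1.425 = 42.11 bpm


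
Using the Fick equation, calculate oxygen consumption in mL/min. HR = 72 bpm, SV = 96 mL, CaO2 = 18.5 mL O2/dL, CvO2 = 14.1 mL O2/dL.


CO = HR*SV = 72*96/1000 = 6.912 L/min
a-v O2 diff = 18.5 - 14.1 = 4.4 mL/dL
VO2 = CO * (CaO2-CvO2) * 10 dL/L
VO2 = 6.912 * 4.4 * 10
VO2 = 304.1 mL/min


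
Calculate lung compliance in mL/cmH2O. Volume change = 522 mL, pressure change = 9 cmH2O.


C = dV / dP
C = 522 / 9
C = 58 mL/cmH2O


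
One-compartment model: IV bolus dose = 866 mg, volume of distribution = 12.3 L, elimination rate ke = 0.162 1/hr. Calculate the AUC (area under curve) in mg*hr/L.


C0 = Dose/Vd = 866/12.3 = 70.4065 mg/L
AUC = C0/ke = 70.4065/0.162
AUC = 434.6 mg*hr/L


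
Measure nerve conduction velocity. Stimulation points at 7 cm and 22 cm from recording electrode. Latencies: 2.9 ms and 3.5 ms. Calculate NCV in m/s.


Distance = (22 - 7) / 100 = 0.15 m
dt = (3.5 - 2.9) / 1000 = 6.0000e-04 s
NCV = dist / dt = 250 m/s


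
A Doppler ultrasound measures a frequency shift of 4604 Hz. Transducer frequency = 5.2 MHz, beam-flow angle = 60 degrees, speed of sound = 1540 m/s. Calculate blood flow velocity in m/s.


v = fd * c / (2 * f0 * cos(theta))
v = 4604 * 1540 / (2 * 5.2000e+06 * cos(60))
v = 1.363 m/s


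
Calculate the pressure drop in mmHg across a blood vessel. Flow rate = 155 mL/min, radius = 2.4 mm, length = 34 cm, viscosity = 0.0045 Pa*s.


dP = 8*mu*L*Q / (pi*r^4)
Q = 155 mL/min = 2.58333e-06 m^3/s
dP = 303.366 Pa = 303.366 / 133.322 mmHg = 2.275 mmHg


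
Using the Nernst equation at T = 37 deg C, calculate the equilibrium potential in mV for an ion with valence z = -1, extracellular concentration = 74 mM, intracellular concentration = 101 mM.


E = (RT/(zF)) * ln(C_out/C_in)
T = 37 + 273.15 = 310.15 K
E = (8.314 * 310.15 / (-1 * 96485)) * ln(74/101)
E = 8.313 mV


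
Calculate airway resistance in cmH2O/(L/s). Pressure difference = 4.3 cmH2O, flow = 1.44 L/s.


R = dP / flow
R = 4.3 / 1.44
R = 2.986 cmH2O/(L/s)


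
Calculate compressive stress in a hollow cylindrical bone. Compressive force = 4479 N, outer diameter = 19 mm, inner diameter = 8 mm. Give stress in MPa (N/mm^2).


A = pi*(r_o^2 - r_i^2)
r_o = 9.5 mm, r_i = 4 mm
A = 233.263 mm^2
sigma = F/A = 4479 / 233.263
sigma = 19.2 MPa


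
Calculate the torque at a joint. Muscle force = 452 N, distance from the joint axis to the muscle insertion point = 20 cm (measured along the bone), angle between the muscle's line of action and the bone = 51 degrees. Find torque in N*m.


Torque = F * d * sin(theta)   (moment arm = d*sin(theta))
d = 20 cm = 0.2 m
Torque = 452 * 0.2 * sin(51)
Torque = 70.25 N*m


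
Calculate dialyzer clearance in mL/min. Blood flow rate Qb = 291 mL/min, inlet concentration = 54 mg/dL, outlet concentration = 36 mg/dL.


K = Qb * (Cb_in - Cb_out) / Cb_in
K = 291 * (54 - 36) / 54
K = 97 mL/min


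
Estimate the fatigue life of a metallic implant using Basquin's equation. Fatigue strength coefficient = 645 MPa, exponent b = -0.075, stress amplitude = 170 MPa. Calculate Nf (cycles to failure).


sigma_a = sigma_f' * (2Nf)^b
2Nf = (sigma_a/sigma_f')^(1/b)
2Nf = (170/645)^(1/-0.075)
2Nf = 52659562
Nf = 2.6330e+07


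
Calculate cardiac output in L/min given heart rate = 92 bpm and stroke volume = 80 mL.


CO = HR * SV
CO = 92 * 80 / 1000
CO = 7.36 L/min


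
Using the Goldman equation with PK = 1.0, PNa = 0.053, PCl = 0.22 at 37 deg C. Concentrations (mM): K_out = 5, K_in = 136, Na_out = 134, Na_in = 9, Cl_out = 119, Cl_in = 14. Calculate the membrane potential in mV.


Vm = (RT/F)*ln((PK*Ko + PNa*Nao + PCl*Cli)/(PK*Ki + PNa*Nai + PCl*Clo))
Numer = 15.182, Denom = 162.657
Vm = -63.38 mV


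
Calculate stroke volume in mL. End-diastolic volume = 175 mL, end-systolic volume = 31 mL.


SV = EDV - ESV
SV = 175 - 31
SV = 144 mL


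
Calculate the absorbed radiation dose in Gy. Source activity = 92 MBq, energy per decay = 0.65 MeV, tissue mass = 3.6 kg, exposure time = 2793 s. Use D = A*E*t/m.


A = 92 MBq = 9.2000e+07 Bq
E = 0.65 MeV = 1.0413e-13 J
D = A*E*t/m = 9.2000e+07*1.0413e-13*2793/3.6
D = 0.007432 Gy


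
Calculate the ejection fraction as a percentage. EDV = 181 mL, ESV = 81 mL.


SV = EDV - ESV = 181 - 81 = 100 mL
EF = SV/EDV * 100 = 100/181 * 100
EF = 55.25%
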